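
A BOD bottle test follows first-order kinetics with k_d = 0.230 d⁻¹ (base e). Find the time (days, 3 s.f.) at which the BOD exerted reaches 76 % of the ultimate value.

t ≈ 6.20 d

y/L₀ = 1 − e^(−k_d t) = 0.76 ⇒ e^(−k_d t) = 0.240
t = −ln(0.240) / 0.230 = 1.427 / 0.230 = 6.205 d.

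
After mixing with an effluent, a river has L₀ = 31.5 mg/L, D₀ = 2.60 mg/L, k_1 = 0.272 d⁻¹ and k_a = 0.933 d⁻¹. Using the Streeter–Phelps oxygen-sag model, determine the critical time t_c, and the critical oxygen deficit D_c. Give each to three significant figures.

t_c ≈ 1.53 d; D_c ≈ 6.06 mg/L

At the critical point dD/dt = 0, so k_1 L₀ e^(−k_1 t) = k_a D. Substituting D(t) from the Streeter–Phelps equation and solving for t gives
t_c = ln[(k_a/k_1)(1 − D₀(k_a−k_1)/(k_1 L₀))] / (k_a−k_1).
Here k_a−k_1 = 0.6610 d⁻¹ and 1 − D₀(k_a−k_1)/(k_1 L₀) = 1 − 2.60×0.6610/(0.272×31.5) = 0.7994, so
t_c = ln(3.430 × 0.7994) / 0.6610 = 1.009 / 0.6610 = 1.526 d.
D_c = (k_1/k_a) L₀ e^(−k_1 t_c) = (0.272/0.933) × 31.5 × e^(−0.272×1.526) = 0.2915 × 31.5 × 0.6603 = 6.064 mg/L.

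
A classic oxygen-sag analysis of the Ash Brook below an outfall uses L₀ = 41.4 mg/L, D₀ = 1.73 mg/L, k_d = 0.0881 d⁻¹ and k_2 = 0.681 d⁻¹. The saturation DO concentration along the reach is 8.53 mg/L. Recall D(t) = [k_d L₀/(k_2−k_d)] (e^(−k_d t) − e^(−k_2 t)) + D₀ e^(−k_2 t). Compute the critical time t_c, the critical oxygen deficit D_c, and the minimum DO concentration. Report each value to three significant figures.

t_c ≈ 2.89 d; D_c ≈ 4.15 mg/L; min DO ≈ 4.38 mg/L

With k_2/k_d = 7.730 and 1 − D₀(k_2−k_d)/(k_d L₀) = 0.7188,
t_c = ln(7.730 × 0.7188) / (0.681 − 0.0881) = ln(5.556) / 0.5929 = 1.715/0.5929 = 2.892 d.
D_c = (k_d/k_2) L₀ e^(−k_d t_c) = (0.0881/0.681) × 41.4 × e^(−0.0881×2.892) = 0.1294 × 41.4 × 0.7751 = 4.151 mg/L.
Minimum DO = C_s − D_c = 8.53 − 4.151 = 4.379 mg/L.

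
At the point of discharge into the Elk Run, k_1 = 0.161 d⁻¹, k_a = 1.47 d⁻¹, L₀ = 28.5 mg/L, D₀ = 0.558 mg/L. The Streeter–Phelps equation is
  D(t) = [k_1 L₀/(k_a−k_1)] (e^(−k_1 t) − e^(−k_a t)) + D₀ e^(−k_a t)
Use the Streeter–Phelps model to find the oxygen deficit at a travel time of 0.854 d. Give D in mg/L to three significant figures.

k_1 L₀/(k_a−k_1) = 0.161×28.5/(1.47−0.161) = 4.588/1.309 = 3.505 mg/L.
e^(−k_1 t) = e^(−0.161×0.8540) = 0.8715; e^(−k_a t) = e^(−1.47×0.8540) = 0.2850.
D = 3.505 × (0.8715 − 0.2850) + 0.558 × 0.2850 = 2.056 + 0.1590 = 2.215 mg/L.

D ≈ 2.22 mg/L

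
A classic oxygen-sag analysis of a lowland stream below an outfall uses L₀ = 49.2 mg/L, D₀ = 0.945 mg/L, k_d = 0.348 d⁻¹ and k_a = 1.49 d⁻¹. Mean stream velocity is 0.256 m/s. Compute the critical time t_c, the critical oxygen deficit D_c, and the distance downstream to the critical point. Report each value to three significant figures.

t_c ≈ 1.22 d; D_c ≈ 7.52 mg/L; x_c ≈ 26.9 km

With k_a/k_d = 4.282 and 1 − D₀(k_a−k_d)/(k_d L₀) = 0.9370,
t_c = ln(4.282 × 0.9370) / (1.49 − 0.348) = ln(4.012) / 1.142 = 1.389/1.142 = 1.216 d.
L(t_c) = L₀ e^(−k_d t_c) = 49.2 × 0.6549 = 32.22 mg/L, and at the critical point k_a D_c = k_d L, so D_c = (0.348/1.49) × 32.22 = 7.525 mg/L.
x_c = v t_c = 0.256 m/s × 1.216 d × 86400 s/d = 26910 m ≈ 26.9 km.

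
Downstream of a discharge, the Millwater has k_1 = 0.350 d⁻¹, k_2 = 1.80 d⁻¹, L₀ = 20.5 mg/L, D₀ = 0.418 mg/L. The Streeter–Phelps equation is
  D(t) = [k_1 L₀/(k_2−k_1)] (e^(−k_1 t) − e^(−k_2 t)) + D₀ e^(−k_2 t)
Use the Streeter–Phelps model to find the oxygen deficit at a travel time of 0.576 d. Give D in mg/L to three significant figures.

k_1 L₀/(k_2−k_1) = 0.350×20.5/(1.80−0.350) = 7.175/1.450 = 4.948 mg/L.
e^(−k_1 t) = e^(−0.350×0.5760) = 0.8174; e^(−k_2 t) = e^(−1.80×0.5760) = 0.3546.
D = 4.948 × (0.8174 − 0.3546) + 0.418 × 0.3546 = 2.290 + 0.1482 = 2.438 mg/L.

D ≈ 2.44 mg/L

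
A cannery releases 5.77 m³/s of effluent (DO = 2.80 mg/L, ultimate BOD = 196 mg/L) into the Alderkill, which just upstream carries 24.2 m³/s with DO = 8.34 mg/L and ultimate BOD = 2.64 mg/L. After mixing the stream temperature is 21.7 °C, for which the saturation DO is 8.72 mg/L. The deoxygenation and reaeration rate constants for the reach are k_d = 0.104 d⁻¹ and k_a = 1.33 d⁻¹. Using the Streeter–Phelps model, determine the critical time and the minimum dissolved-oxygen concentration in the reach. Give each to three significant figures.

t_c ≈ 1.62 d; minimum DO ≈ 6.09 mg/L

Mixed DO = (24.2×8.34 + 5.77×2.80)/(24.2+5.77) = 218.0/29.97 = 7.273 mg/L.
Mixed L₀ = (24.2×2.64 + 5.77×196)/(29.97) = 1195/29.97 = 39.87 mg/L.
Initial deficit D₀ = C_s − DO₀ = 8.72 − 7.273 = 1.447 mg/L.
t_c = (1/1.226) ln[(1.33/0.104)(1 − 1.447×1.226/(0.104×39.87))] = 0.8157 × ln(7.318) = 1.623 d.
D_c = (0.104/1.33) × 39.87 × e^(−0.104×1.623) = 0.07820 × 39.87 × 0.8446 = 2.633 mg/L.
Minimum DO = 8.72 − 2.633 = 6.087 mg/L.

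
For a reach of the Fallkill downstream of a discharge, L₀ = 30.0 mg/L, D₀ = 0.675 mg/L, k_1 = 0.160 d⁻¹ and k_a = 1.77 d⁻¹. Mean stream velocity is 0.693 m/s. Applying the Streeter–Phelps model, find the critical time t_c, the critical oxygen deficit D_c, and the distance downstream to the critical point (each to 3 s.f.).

At the critical point dD/dt = 0, so k_1 L₀ e^(−k_1 t) = k_a D. Substituting D(t) from the Streeter–Phelps equation and solving for t gives
t_c = ln[(k_a/k_1)(1 − D₀(k_a−k_1)/(k_1 L₀))] / (k_a−k_1).
Here k_a−k_1 = 1.610 d⁻¹ and 1 − D₀(k_a−k_1)/(k_1 L₀) = 1 − 0.675×1.610/(0.160×30.0) = 0.7736, so
t_c = ln(11.06 × 0.7736) / 1.610 = 2.147 / 1.610 = 1.333 d.
L(t_c) = L₀ e^(−k_1 t_c) = 30.0 × 0.8079 = 24.24 mg/L, and at the critical point k_a D_c = k_1 L, so D_c = (0.160/1.77) × 24.24 = 2.191 mg/L.
x_c = v t_c = 0.693 m/s × 1.333 d × 86400 s/d = 79840 m ≈ 79.8 km.

t_c ≈ 1.33 d; D_c ≈ 2.19 mg/L; x_c ≈ 79.8 km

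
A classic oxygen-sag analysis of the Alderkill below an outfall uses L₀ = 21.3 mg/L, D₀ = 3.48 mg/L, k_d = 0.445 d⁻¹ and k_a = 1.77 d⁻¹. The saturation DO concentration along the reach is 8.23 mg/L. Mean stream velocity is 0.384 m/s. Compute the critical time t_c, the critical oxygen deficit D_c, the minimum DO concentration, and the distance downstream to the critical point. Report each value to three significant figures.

t_c ≈ 0.539 d; D_c ≈ 4.21 mg/L; min DO ≈ 4.02 mg/L; x_c ≈ 17.9 km

With k_a/k_d = 3.978 and 1 − D₀(k_a−k_d)/(k_d L₀) = 0.5135,
t_c = ln(3.978 × 0.5135) / (1.77 − 0.445) = ln(2.043) / 1.325 = 0.7142/1.325 = 0.5390 d.
D_c = (k_d/k_a) L₀ e^(−k_d t_c) = (0.445/1.77) × 21.3 × e^(−0.445×0.5390) = 0.2514 × 21.3 × 0.7867 = 4.213 mg/L.
Minimum DO = C_s − D_c = 8.23 − 4.213 = 4.017 mg/L.
x_c = v t_c = 0.384 m/s × 0.5390 d × 86400 s/d = 17880 m ≈ 17.9 km.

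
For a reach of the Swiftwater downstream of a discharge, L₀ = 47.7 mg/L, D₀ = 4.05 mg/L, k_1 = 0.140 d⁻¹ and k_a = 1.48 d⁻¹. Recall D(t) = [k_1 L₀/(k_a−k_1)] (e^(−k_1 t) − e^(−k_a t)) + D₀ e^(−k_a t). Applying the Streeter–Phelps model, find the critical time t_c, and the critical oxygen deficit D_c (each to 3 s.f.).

t_c ≈ 0.510 d; D_c ≈ 4.20 mg/L

t_c = [1/(k_a−k_1)] ln[(k_a/k_1)(1 − D₀(k_a−k_1)/(k_1 L₀))]
= [1/(1.48−0.140)] ln[(1.48/0.140)(1 − 4.05×1.340/(0.140×47.7))]
= (1/1.340) ln[10.57 × 0.1873] = 0.7463 × ln(1.980) = 0.7463 × 0.6833 = 0.5099 d.
L(t_c) = L₀ e^(−k_1 t_c) = 47.7 × 0.9311 = 44.41 mg/L, and at the critical point k_a D_c = k_1 L, so D_c = (0.140/1.48) × 44.41 = 4.201 mg/L.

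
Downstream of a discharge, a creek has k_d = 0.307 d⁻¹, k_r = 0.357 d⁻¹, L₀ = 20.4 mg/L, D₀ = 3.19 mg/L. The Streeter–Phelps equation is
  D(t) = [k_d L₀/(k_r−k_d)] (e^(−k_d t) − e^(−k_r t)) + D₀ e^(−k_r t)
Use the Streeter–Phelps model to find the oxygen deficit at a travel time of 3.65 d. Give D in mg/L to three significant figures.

D ≈ 7.68 mg/L

k_d L₀/(k_r−k_d) = 0.307×20.4/(0.357−0.307) = 6.263/0.05000 = 125.3 mg/L.
e^(−k_d t) = e^(−0.307×3.650) = 0.3261; e^(−k_r t) = e^(−0.357×3.650) = 0.2717.
D = 125.3 × (0.3261 − 0.2717) + 3.19 × 0.2717 = 6.814 + 0.8667 = 7.680 mg/L.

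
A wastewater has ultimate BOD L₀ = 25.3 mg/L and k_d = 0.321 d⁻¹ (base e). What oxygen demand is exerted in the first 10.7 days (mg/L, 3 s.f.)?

y_t = L₀(1 − e^(−k_d t)) = 25.3 × (1 − e^(−0.321×10.7))
= 25.3 × (1 − 0.03224) = 25.3 × 0.9678 = 24.48 mg/L.

y ≈ 24.5 mg/L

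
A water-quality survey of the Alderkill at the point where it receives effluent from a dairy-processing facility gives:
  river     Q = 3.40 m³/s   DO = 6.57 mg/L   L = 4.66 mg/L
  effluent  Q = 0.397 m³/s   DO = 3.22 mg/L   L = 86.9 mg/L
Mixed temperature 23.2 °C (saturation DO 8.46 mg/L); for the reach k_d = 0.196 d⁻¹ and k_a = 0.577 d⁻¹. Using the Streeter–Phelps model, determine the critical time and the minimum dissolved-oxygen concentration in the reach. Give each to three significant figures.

Mixed DO = (3.40×6.57 + 0.397×3.22)/(3.40+0.397) = 23.62/3.797 = 6.220 mg/L.
Mixed L₀ = (3.40×4.66 + 0.397×86.9)/(3.797) = 50.34/3.797 = 13.26 mg/L.
Initial deficit D₀ = C_s − DO₀ = 8.46 − 6.220 = 2.240 mg/L.
t_c = (1/0.3810) ln[(0.577/0.196)(1 − 2.240×0.3810/(0.196×13.26))] = 2.625 × ln(1.977) = 1.789 d.
D_c = (0.196/0.577) × 13.26 × e^(−0.196×1.789) = 0.3397 × 13.26 × 0.7043 = 3.172 mg/L.
Minimum DO = 8.46 − 3.172 = 5.288 mg/L.

t_c ≈ 1.79 d; minimum DO ≈ 5.29 mg/L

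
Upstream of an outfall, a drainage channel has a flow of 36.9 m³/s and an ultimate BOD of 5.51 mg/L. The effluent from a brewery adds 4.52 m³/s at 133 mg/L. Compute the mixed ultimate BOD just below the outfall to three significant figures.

19.4 mg/L

Flow-weighted mixing: C = (Q_r C_r + Q_w C_w)/(Q_r + Q_w)
= (36.9×5.51 + 4.52×133)/(36.9 + 4.52) = 804.5/41.42 = 19.42 mg/L.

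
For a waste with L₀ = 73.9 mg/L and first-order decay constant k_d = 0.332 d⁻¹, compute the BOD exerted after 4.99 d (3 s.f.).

y_t = L₀(1 − e^(−k_d t)) = 73.9 × (1 − e^(−0.332×4.99))
= 73.9 × (1 − 0.1908) = 73.9 × 0.8092 = 59.80 mg/L.

y ≈ 59.8 mg/L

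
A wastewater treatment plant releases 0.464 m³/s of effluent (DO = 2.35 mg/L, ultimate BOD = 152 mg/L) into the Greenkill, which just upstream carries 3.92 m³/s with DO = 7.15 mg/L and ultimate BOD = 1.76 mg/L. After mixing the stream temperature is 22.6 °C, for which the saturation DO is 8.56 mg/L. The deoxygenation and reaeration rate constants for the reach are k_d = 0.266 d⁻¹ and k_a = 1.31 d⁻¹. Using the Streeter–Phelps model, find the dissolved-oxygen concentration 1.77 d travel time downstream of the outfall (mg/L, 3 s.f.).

Mixed DO = (3.92×7.15 + 0.464×2.35)/(3.92+0.464) = 29.12/4.384 = 6.642 mg/L.
Mixed L₀ = (3.92×1.76 + 0.464×152)/(4.384) = 77.43/4.384 = 17.66 mg/L.
Initial deficit D₀ = C_s − DO₀ = 8.56 − 6.642 = 1.918 mg/L.
D(1.77) = [0.266×17.66/(1.31−0.266)](e^(−0.266×1.77) − e^(−1.31×1.77)) + 1.918 e^(−1.31×1.77)
= 4.500 × (0.6245 − 0.09840) + 1.918 × 0.09840 = 2.556 mg/L.
DO = 8.56 − 2.556 = 6.004 mg/L.

DO ≈ 6.00 mg/L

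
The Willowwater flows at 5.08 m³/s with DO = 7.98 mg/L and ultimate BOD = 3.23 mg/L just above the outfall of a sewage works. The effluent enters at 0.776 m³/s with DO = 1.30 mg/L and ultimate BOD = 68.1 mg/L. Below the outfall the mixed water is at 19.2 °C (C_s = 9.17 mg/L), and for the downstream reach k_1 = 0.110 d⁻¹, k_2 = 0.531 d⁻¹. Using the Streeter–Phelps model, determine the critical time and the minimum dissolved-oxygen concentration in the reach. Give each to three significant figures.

t_c ≈ 1.09 d; minimum DO ≈ 7.00 mg/L

Mixed DO = (5.08×7.98 + 0.776×1.30)/(5.08+0.776) = 41.55/5.856 = 7.095 mg/L.
Mixed L₀ = (5.08×3.23 + 0.776×68.1)/(5.856) = 69.25/5.856 = 11.83 mg/L.
Initial deficit D₀ = C_s − DO₀ = 9.17 − 7.095 = 2.075 mg/L.
t_c = (1/0.4210) ln[(0.531/0.110)(1 − 2.075×0.4210/(0.110×11.83))] = 2.375 × ln(1.585) = 1.095 d.
D_c = (0.110/0.531) × 11.83 × e^(−0.110×1.095) = 0.2072 × 11.83 × 0.8866 = 2.172 mg/L.
Minimum DO = 9.17 − 2.172 = 6.998 mg/L.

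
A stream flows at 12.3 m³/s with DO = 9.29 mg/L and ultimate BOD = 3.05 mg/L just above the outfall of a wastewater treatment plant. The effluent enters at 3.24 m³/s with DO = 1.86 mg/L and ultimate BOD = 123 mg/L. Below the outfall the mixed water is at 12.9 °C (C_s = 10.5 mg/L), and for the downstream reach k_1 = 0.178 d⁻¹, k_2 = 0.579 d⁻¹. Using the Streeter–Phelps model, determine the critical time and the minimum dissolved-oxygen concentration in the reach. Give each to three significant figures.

t_c ≈ 2.32 d; minimum DO ≈ 4.79 mg/L

Mixed DO = (12.3×9.29 + 3.24×1.86)/(12.3+3.24) = 120.3/15.54 = 7.741 mg/L.
Mixed L₀ = (12.3×3.05 + 3.24×123)/(15.54) = 436.0/15.54 = 28.06 mg/L.
Initial deficit D₀ = C_s − DO₀ = 10.5 − 7.741 = 2.759 mg/L.
t_c = (1/0.4010) ln[(0.579/0.178)(1 − 2.759×0.4010/(0.178×28.06))] = 2.494 × ln(2.532) = 2.317 d.
D_c = (0.178/0.579) × 28.06 × e^(−0.178×2.317) = 0.3074 × 28.06 × 0.6620 = 5.711 mg/L.
Minimum DO = 10.5 − 5.711 = 4.789 mg/L.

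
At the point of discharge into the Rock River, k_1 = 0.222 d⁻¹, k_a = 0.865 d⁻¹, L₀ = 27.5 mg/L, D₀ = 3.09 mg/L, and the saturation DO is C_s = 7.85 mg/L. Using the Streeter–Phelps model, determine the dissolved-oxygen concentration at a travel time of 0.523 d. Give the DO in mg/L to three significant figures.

DO ≈ 3.47 mg/L

k_1 L₀/(k_a−k_1) = 0.222×27.5/(0.865−0.222) = 6.105/0.6430 = 9.495 mg/L.
e^(−k_1 t) = e^(−0.222×0.5230) = 0.8904; e^(−k_a t) = e^(−0.865×0.5230) = 0.6361.
D = 9.495 × (0.8904 − 0.6361) + 3.09 × 0.6361 = 2.414 + 1.966 = 4.380 mg/L.
DO = C_s − D = 7.85 − 4.380 = 3.470 mg/L.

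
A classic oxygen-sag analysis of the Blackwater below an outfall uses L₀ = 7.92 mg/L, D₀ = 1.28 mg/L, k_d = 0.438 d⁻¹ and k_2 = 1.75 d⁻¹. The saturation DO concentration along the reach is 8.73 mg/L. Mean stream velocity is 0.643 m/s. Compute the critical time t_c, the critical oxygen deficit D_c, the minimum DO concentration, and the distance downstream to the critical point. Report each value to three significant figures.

t_c ≈ 0.551 d; D_c ≈ 1.56 mg/L; min DO ≈ 7.17 mg/L; x_c ≈ 30.6 km

With k_2/k_d = 3.995 and 1 − D₀(k_2−k_d)/(k_d L₀) = 0.5159,
t_c = ln(3.995 × 0.5159) / (1.75 − 0.438) = ln(2.061) / 1.312 = 0.7233/1.312 = 0.5513 d.
D_c = (k_d/k_2) L₀ e^(−k_d t_c) = (0.438/1.75) × 7.92 × e^(−0.438×0.5513) = 0.2503 × 7.92 × 0.7855 = 1.557 mg/L.
Minimum DO = C_s − D_c = 8.73 − 1.557 = 7.173 mg/L.
x_c = v t_c = 0.643 m/s × 0.5513 d × 86400 s/d = 30630 m ≈ 30.6 km.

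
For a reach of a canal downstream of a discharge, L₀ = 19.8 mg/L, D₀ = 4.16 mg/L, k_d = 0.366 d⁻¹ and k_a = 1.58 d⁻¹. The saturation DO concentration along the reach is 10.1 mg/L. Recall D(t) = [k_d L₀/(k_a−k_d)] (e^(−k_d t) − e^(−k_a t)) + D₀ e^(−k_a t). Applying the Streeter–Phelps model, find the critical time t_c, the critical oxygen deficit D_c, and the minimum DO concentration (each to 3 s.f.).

t_c = [1/(k_a−k_d)] ln[(k_a/k_d)(1 − D₀(k_a−k_d)/(k_d L₀))]
= [1/(1.58−0.366)] ln[(1.58/0.366)(1 − 4.16×1.214/(0.366×19.8))]
= (1/1.214) ln[4.317 × 0.3031] = 0.8237 × ln(1.308) = 0.8237 × 0.2689 = 0.2215 d.
L(t_c) = L₀ e^(−k_d t_c) = 19.8 × 0.9221 = 18.26 mg/L, and at the critical point k_a D_c = k_d L, so D_c = (0.366/1.58) × 18.26 = 4.229 mg/L.
Minimum DO = C_s − D_c = 10.1 − 4.229 = 5.871 mg/L.

t_c ≈ 0.221 d; D_c ≈ 4.23 mg/L; min DO ≈ 5.87 mg/L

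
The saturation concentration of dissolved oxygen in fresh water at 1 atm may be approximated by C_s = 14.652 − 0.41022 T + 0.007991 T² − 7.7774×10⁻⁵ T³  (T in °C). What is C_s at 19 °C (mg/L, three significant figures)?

C_s = 14.652 − 0.41022×19 + 0.007991×19² − 7.7774×10⁻⁵×19³ = 9.209 mg/L.

C_s ≈ 9.21 mg/L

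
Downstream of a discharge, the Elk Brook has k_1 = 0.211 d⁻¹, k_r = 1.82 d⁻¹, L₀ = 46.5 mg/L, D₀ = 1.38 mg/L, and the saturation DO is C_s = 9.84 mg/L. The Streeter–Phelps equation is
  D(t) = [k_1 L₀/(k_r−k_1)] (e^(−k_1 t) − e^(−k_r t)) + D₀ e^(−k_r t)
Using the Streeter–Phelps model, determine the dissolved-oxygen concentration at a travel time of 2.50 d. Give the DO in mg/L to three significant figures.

DO ≈ 6.29 mg/L

k_1 L₀/(k_r−k_1) = 0.211×46.5/(1.82−0.211) = 9.812/1.609 = 6.098 mg/L.
e^(−k_1 t) = e^(−0.211×2.500) = 0.5901; e^(−k_r t) = e^(−1.82×2.500) = 0.01057.
D = 6.098 × (0.5901 − 0.01057) + 1.38 × 0.01057 = 3.534 + 0.01458 = 3.548 mg/L.
DO = C_s − D = 9.84 − 3.548 = 6.292 mg/L.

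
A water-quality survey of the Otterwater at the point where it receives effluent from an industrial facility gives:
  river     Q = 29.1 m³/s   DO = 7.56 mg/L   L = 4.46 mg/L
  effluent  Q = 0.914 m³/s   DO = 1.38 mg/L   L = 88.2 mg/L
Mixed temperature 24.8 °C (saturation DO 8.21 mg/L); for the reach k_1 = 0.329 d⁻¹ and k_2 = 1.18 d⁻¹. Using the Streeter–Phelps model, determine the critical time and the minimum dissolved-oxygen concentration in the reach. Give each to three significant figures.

t_c ≈ 1.07 d; minimum DO ≈ 6.83 mg/L

Mixed DO = (29.1×7.56 + 0.914×1.38)/(29.1+0.914) = 221.3/30.01 = 7.372 mg/L.
Mixed L₀ = (29.1×4.46 + 0.914×88.2)/(30.01) = 210.4/30.01 = 7.010 mg/L.
Initial deficit D₀ = C_s − DO₀ = 8.21 − 7.372 = 0.8382 mg/L.
t_c = (1/0.8510) ln[(1.18/0.329)(1 − 0.8382×0.8510/(0.329×7.010))] = 1.175 × ln(2.477) = 1.066 d.
D_c = (0.329/1.18) × 7.010 × e^(−0.329×1.066) = 0.2788 × 7.010 × 0.7042 = 1.376 mg/L.
Minimum DO = 8.21 − 1.376 = 6.834 mg/L.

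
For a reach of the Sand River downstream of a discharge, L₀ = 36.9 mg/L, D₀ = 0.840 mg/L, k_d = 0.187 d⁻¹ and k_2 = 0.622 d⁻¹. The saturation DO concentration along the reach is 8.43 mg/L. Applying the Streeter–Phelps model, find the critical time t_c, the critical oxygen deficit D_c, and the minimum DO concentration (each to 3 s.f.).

With k_2/k_d = 3.326 and 1 − D₀(k_2−k_d)/(k_d L₀) = 0.9470,
t_c = ln(3.326 × 0.9470) / (0.622 − 0.187) = ln(3.150) / 0.4350 = 1.147/0.4350 = 2.638 d.
L(t_c) = L₀ e^(−k_d t_c) = 36.9 × 0.6106 = 22.53 mg/L, and at the critical point k_2 D_c = k_d L, so D_c = (0.187/0.622) × 22.53 = 6.774 mg/L.
Minimum DO = C_s − D_c = 8.43 − 6.774 = 1.656 mg/L.

t_c ≈ 2.64 d; D_c ≈ 6.77 mg/L; min DO ≈ 1.66 mg/L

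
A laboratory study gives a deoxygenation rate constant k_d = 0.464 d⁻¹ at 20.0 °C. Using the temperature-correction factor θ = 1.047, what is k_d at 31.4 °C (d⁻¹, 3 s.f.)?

k_d(T₂) = k_d(T₁) · θ^(T₂−T₁) = 0.464 × 1.047^(31.4−20.0)
= 0.464 × 1.047^11.4 = 0.464 × 1.688 = 0.7833 d⁻¹.

k_d ≈ 0.783 d⁻¹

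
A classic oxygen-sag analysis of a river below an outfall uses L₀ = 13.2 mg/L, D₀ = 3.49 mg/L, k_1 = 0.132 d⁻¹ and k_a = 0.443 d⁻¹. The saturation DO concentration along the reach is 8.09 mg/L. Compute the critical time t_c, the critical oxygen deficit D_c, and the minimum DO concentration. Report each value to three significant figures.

t_c ≈ 0.757 d; D_c ≈ 3.56 mg/L; min DO ≈ 4.53 mg/L

With k_a/k_1 = 3.356 and 1 − D₀(k_a−k_1)/(k_1 L₀) = 0.3771,
t_c = ln(3.356 × 0.3771) / (0.443 − 0.132) = ln(1.265) / 0.3110 = 0.2354/0.3110 = 0.7571 d.
L(t_c) = L₀ e^(−k_1 t_c) = 13.2 × 0.9049 = 11.94 mg/L, and at the critical point k_a D_c = k_1 L, so D_c = (0.132/0.443) × 11.94 = 3.559 mg/L.
Minimum DO = C_s − D_c = 8.09 − 3.559 = 4.531 mg/L.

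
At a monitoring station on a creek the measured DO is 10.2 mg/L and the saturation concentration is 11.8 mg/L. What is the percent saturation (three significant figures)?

% saturation = C/C_s × 100 = 10.2/11.8 × 100 = 86.4 %.

86.4 % saturation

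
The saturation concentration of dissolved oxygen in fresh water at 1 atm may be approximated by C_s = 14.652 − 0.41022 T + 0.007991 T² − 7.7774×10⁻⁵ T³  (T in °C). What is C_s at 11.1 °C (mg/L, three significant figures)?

C_s = 14.652 − 0.41022×11.1 + 0.007991×11.1² − 7.7774×10⁻⁵×11.1³ = 10.98 mg/L.

C_s ≈ 11.0 mg/L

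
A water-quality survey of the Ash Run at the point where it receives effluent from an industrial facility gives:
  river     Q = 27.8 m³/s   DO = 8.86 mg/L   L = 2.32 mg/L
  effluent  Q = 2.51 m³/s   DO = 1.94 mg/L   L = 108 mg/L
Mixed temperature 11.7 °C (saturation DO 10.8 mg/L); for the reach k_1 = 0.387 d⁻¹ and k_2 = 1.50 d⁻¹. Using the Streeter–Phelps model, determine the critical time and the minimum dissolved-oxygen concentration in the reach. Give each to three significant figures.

t_c ≈ 0.267 d; minimum DO ≈ 8.22 mg/L

Mixed DO = (27.8×8.86 + 2.51×1.94)/(27.8+2.51) = 251.2/30.31 = 8.287 mg/L.
Mixed L₀ = (27.8×2.32 + 2.51×108)/(30.31) = 335.6/30.31 = 11.07 mg/L.
Initial deficit D₀ = C_s − DO₀ = 10.8 − 8.287 = 2.513 mg/L.
t_c = (1/1.113) ln[(1.50/0.387)(1 − 2.513×1.113/(0.387×11.07))] = 0.8985 × ln(1.346) = 0.2668 d.
D_c = (0.387/1.50) × 11.07 × e^(−0.387×0.2668) = 0.2580 × 11.07 × 0.9019 = 2.576 mg/L.
Minimum DO = 10.8 − 2.576 = 8.224 mg/L.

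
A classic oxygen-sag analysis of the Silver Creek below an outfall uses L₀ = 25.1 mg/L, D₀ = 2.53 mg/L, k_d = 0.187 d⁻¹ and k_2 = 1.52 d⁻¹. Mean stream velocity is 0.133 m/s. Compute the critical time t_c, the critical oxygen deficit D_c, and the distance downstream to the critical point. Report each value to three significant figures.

t_c ≈ 0.621 d; D_c ≈ 2.75 mg/L; x_c ≈ 7.14 km

At the critical point dD/dt = 0, so k_d L₀ e^(−k_d t) = k_2 D. Substituting D(t) from the Streeter–Phelps equation and solving for t gives
t_c = ln[(k_2/k_d)(1 − D₀(k_2−k_d)/(k_d L₀))] / (k_2−k_d).
Here k_2−k_d = 1.333 d⁻¹ and 1 − D₀(k_2−k_d)/(k_d L₀) = 1 − 2.53×1.333/(0.187×25.1) = 0.2815, so
t_c = ln(8.128 × 0.2815) / 1.333 = 0.8277 / 1.333 = 0.6209 d.
L(t_c) = L₀ e^(−k_d t_c) = 25.1 × 0.8904 = 22.35 mg/L, and at the critical point k_2 D_c = k_d L, so D_c = (0.187/1.52) × 22.35 = 2.749 mg/L.
x_c = v t_c = 0.133 m/s × 0.6209 d × 86400 s/d = 7135 m ≈ 7.14 km.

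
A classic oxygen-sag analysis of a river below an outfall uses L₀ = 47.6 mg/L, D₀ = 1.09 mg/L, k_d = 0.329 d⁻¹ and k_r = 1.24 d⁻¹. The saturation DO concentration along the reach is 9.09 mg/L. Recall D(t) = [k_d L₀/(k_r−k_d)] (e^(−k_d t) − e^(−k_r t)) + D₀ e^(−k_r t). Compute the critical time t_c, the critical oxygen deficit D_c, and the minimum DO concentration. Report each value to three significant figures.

At the critical point dD/dt = 0, so k_d L₀ e^(−k_d t) = k_r D. Substituting D(t) from the Streeter–Phelps equation and solving for t gives
t_c = ln[(k_r/k_d)(1 − D₀(k_r−k_d)/(k_d L₀))] / (k_r−k_d).
Here k_r−k_d = 0.9110 d⁻¹ and 1 − D₀(k_r−k_d)/(k_d L₀) = 1 − 1.09×0.9110/(0.329×47.6) = 0.9366, so
t_c = ln(3.769 × 0.9366) / 0.9110 = 1.261 / 0.9110 = 1.385 d.
D_c = (k_d/k_r) L₀ e^(−k_d t_c) = (0.329/1.24) × 47.6 × e^(−0.329×1.385) = 0.2653 × 47.6 × 0.6341 = 8.009 mg/L.
Minimum DO = C_s − D_c = 9.09 − 8.009 = 1.081 mg/L.

t_c ≈ 1.38 d; D_c ≈ 8.01 mg/L; min DO ≈ 1.08 mg/L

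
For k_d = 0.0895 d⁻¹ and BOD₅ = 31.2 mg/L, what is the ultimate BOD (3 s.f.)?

L₀ ≈ 86.5 mg/L

BOD₅ = L₀(1 − e^(−5k_d)) ⇒ L₀ = BOD₅ / (1 − e^(−5×0.0895))
= 31.2 / (1 − 0.6392) = 31.2 / 0.3608 = 86.48 mg/L.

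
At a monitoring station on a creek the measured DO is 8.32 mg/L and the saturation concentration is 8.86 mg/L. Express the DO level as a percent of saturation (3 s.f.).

93.9 % saturation

% saturation = C/C_s × 100 = 8.32/8.86 × 100 = 93.9 %.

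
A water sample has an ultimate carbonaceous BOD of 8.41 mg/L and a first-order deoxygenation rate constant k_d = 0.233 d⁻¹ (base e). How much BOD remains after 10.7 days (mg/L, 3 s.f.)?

L ≈ 0.695 mg/L

L_t = L₀ e^(−k_d t) = 8.41 × e^(−0.233×10.7) = 8.41 × 0.08265 = 0.6951 mg/L.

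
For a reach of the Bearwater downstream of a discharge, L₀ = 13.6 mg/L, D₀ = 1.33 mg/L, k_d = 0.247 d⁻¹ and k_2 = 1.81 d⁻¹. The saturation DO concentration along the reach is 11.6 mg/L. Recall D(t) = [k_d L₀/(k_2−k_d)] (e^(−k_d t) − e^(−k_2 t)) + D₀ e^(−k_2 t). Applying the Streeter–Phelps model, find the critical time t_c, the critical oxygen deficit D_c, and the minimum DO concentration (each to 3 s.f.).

t_c ≈ 0.657 d; D_c ≈ 1.58 mg/L; min DO ≈ 10.0 mg/L

With k_2/k_d = 7.328 and 1 − D₀(k_2−k_d)/(k_d L₀) = 0.3812,
t_c = ln(7.328 × 0.3812) / (1.81 − 0.247) = ln(2.793) / 1.563 = 1.027/1.563 = 0.6572 d.
D_c = (k_d/k_2) L₀ e^(−k_d t_c) = (0.247/1.81) × 13.6 × e^(−0.247×0.6572) = 0.1365 × 13.6 × 0.8502 = 1.578 mg/L.
Minimum DO = C_s − D_c = 11.6 − 1.578 = 10.02 mg/L.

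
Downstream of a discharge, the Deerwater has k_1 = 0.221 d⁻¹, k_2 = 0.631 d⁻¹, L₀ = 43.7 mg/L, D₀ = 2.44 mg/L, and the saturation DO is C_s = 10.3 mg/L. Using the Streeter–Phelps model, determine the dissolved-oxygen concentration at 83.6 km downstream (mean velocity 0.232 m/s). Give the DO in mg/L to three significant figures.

DO ≈ 2.45 mg/L

Travel time t = x/v = 83.6 km / (0.232 m/s) = 83600 m / 0.232 m/s = 360300 s = 4.171 d.
k_1 L₀/(k_2−k_1) = 0.221×43.7/(0.631−0.221) = 9.658/0.4100 = 23.56 mg/L.
e^(−k_1 t) = e^(−0.221×4.171) = 0.3978; e^(−k_2 t) = e^(−0.631×4.171) = 0.07196.
D = 23.56 × (0.3978 − 0.07196) + 2.44 × 0.07196 = 7.676 + 0.1756 = 7.852 mg/L.
DO = C_s − D = 10.3 − 7.852 = 2.448 mg/L.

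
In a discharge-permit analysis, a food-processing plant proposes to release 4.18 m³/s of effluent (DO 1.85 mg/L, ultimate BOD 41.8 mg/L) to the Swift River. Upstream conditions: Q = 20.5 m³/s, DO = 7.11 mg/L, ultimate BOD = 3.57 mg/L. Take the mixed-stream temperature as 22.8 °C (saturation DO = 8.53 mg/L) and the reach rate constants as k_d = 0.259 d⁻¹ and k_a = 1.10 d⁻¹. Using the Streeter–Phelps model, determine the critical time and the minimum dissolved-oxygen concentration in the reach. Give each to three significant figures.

Mixed DO = (20.5×7.11 + 4.18×1.85)/(20.5+4.18) = 153.5/24.68 = 6.219 mg/L.
Mixed L₀ = (20.5×3.57 + 4.18×41.8)/(24.68) = 247.9/24.68 = 10.04 mg/L.
Initial deficit D₀ = C_s − DO₀ = 8.53 − 6.219 = 2.311 mg/L.
t_c = (1/0.8410) ln[(1.10/0.259)(1 − 2.311×0.8410/(0.259×10.04))] = 1.189 × ln(1.074) = 0.08542 d.
D_c = (0.259/1.10) × 10.04 × e^(−0.259×0.08542) = 0.2355 × 10.04 × 0.9781 = 2.313 mg/L.
Minimum DO = 8.53 − 2.313 = 6.217 mg/L.

t_c ≈ 0.0854 d; minimum DO ≈ 6.22 mg/L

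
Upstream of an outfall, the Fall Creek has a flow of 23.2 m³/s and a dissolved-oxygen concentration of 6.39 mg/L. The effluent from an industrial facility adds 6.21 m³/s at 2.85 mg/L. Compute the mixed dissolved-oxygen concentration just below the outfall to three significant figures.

5.64 mg/L

Flow-weighted mixing: C = (Q_r C_r + Q_w C_w)/(Q_r + Q_w)
= (23.2×6.39 + 6.21×2.85)/(23.2 + 6.21) = 165.9/29.41 = 5.643 mg/L.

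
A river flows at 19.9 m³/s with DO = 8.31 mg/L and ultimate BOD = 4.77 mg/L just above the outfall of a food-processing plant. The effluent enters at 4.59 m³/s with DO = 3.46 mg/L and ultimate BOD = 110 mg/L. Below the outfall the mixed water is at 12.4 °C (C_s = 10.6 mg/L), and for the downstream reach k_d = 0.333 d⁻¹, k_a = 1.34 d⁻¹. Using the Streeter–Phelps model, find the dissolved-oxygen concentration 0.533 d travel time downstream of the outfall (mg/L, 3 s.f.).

Mixed DO = (19.9×8.31 + 4.59×3.46)/(19.9+4.59) = 181.3/24.49 = 7.401 mg/L.
Mixed L₀ = (19.9×4.77 + 4.59×110)/(24.49) = 599.8/24.49 = 24.49 mg/L.
Initial deficit D₀ = C_s − DO₀ = 10.6 − 7.401 = 3.199 mg/L.
D(0.533) = [0.333×24.49/(1.34−0.333)](e^(−0.333×0.533) − e^(−1.34×0.533)) + 3.199 e^(−1.34×0.533)
= 8.099 × (0.8374 − 0.4896) + 3.199 × 0.4896 = 4.383 mg/L.
DO = 10.6 − 4.383 = 6.217 mg/L.

DO ≈ 6.22 mg/L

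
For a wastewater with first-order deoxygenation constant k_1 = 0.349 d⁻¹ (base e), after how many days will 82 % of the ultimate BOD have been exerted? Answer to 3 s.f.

y/L₀ = 1 − e^(−k_1 t) = 0.82 ⇒ e^(−k_1 t) = 0.180
t = −ln(0.180) / 0.349 = 1.715 / 0.349 = 4.913 d.

t ≈ 4.91 d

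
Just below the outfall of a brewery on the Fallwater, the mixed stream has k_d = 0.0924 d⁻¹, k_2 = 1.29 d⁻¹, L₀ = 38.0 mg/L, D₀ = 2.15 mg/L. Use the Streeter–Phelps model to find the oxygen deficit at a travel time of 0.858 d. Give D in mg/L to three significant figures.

k_d L₀/(k_2−k_d) = 0.0924×38.0/(1.29−0.0924) = 3.511/1.198 = 2.932 mg/L.
e^(−k_d t) = e^(−0.0924×0.8580) = 0.9238; e^(−k_2 t) = e^(−1.29×0.8580) = 0.3306.
D = 2.932 × (0.9238 − 0.3306) + 2.15 × 0.3306 = 1.739 + 0.7108 = 2.450 mg/L.

D ≈ 2.45 mg/L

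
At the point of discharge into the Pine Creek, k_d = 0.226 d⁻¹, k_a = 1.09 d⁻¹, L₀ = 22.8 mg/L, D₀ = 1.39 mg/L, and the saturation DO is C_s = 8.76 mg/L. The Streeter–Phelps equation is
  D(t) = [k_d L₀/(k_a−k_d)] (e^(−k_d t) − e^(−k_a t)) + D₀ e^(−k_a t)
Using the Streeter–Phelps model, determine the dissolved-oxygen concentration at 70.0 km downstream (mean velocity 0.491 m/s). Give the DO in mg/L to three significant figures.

Travel time t = x/v = 70.0 km / (0.491 m/s) = 70000 m / 0.491 m/s = 142600 s = 1.650 d.
k_d L₀/(k_a−k_d) = 0.226×22.8/(1.09−0.226) = 5.153/0.8640 = 5.964 mg/L.
e^(−k_d t) = e^(−0.226×1.650) = 0.6887; e^(−k_a t) = e^(−1.09×1.650) = 0.1655.
D = 5.964 × (0.6887 − 0.1655) + 1.39 × 0.1655 = 3.120 + 0.2301 = 3.350 mg/L.
DO = C_s − D = 8.76 − 3.350 = 5.410 mg/L.

DO ≈ 5.41 mg/L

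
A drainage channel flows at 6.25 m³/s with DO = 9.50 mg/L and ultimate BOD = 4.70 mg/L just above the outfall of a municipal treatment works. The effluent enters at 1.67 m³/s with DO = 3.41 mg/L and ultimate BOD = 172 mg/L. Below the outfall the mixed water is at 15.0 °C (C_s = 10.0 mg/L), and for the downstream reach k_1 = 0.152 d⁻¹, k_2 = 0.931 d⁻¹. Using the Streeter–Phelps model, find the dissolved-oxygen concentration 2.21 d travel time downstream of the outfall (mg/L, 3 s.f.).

Mixed DO = (6.25×9.50 + 1.67×3.41)/(6.25+1.67) = 65.07/7.920 = 8.216 mg/L.
Mixed L₀ = (6.25×4.70 + 1.67×172)/(7.920) = 316.6/7.920 = 39.98 mg/L.
Initial deficit D₀ = C_s − DO₀ = 10.0 − 8.216 = 1.784 mg/L.
D(2.21) = [0.152×39.98/(0.931−0.152)](e^(−0.152×2.21) − e^(−0.931×2.21)) + 1.784 e^(−0.931×2.21)
= 7.800 × (0.7147 − 0.1278) + 1.784 × 0.1278 = 4.806 mg/L.
DO = 10.0 − 4.806 = 5.194 mg/L.

DO ≈ 5.19 mg/L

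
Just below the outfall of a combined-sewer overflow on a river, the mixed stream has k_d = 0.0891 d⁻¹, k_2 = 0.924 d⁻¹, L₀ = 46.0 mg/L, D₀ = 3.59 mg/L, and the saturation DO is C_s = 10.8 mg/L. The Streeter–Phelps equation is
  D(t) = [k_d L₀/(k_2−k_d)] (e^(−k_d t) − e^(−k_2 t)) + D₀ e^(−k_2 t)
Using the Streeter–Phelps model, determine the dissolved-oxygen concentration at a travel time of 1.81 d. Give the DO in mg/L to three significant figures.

DO ≈ 6.87 mg/L

k_d L₀/(k_2−k_d) = 0.0891×46.0/(0.924−0.0891) = 4.099/0.8349 = 4.909 mg/L.
e^(−k_d t) = e^(−0.0891×1.810) = 0.8511; e^(−k_2 t) = e^(−0.924×1.810) = 0.1878.
D = 4.909 × (0.8511 − 0.1878) + 3.59 × 0.1878 = 3.256 + 0.6742 = 3.930 mg/L.
DO = C_s − D = 10.8 − 3.930 = 6.870 mg/L.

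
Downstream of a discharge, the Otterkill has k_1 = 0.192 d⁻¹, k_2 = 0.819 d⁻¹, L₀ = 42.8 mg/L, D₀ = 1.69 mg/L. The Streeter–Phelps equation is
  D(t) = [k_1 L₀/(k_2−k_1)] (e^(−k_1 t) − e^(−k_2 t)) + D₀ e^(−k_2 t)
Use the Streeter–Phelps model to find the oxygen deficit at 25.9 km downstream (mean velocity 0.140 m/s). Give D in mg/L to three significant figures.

Travel time t = x/v = 25.9 km / (0.140 m/s) = 25900 m / 0.140 m/s = 185000 s = 2.141 d.
k_1 L₀/(k_2−k_1) = 0.192×42.8/(0.819−0.192) = 8.218/0.6270 = 13.11 mg/L.
e^(−k_1 t) = e^(−0.192×2.141) = 0.6629; e^(−k_2 t) = e^(−0.819×2.141) = 0.1731.
D = 13.11 × (0.6629 − 0.1731) + 1.69 × 0.1731 = 6.419 + 0.2926 = 6.712 mg/L.

D ≈ 6.71 mg/L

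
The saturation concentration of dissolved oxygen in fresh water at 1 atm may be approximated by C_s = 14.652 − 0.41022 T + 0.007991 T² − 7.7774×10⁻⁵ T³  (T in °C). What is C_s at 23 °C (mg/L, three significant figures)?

C_s = 14.652 − 0.41022×23 + 0.007991×23² − 7.7774×10⁻⁵×23³ = 8.498 mg/L.

C_s ≈ 8.50 mg/L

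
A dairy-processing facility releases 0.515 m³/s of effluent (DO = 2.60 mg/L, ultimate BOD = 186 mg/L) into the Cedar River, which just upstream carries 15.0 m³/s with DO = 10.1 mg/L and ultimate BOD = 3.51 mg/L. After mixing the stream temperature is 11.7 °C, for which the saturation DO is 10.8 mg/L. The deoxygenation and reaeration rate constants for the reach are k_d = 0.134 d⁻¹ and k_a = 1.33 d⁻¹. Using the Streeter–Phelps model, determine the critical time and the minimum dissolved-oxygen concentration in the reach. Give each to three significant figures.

t_c ≈ 0.109 d; minimum DO ≈ 9.85 mg/L

Mixed DO = (15.0×10.1 + 0.515×2.60)/(15.0+0.515) = 152.8/15.52 = 9.851 mg/L.
Mixed L₀ = (15.0×3.51 + 0.515×186)/(15.52) = 148.4/15.52 = 9.568 mg/L.
Initial deficit D₀ = C_s − DO₀ = 10.8 − 9.851 = 0.9490 mg/L.
t_c = (1/1.196) ln[(1.33/0.134)(1 − 0.9490×1.196/(0.134×9.568))] = 0.8361 × ln(1.139) = 0.1087 d.
D_c = (0.134/1.33) × 9.568 × e^(−0.134×0.1087) = 0.1008 × 9.568 × 0.9855 = 0.9500 mg/L.
Minimum DO = 10.8 − 0.9500 = 9.850 mg/L.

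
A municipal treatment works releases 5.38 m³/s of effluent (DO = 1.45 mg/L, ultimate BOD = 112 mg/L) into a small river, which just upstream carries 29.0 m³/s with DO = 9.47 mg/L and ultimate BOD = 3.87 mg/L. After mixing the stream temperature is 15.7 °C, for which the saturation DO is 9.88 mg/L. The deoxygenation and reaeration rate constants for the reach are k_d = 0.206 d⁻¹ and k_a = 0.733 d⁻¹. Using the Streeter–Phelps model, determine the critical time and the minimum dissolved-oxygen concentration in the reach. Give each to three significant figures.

Mixed DO = (29.0×9.47 + 5.38×1.45)/(29.0+5.38) = 282.4/34.38 = 8.215 mg/L.
Mixed L₀ = (29.0×3.87 + 5.38×112)/(34.38) = 714.8/34.38 = 20.79 mg/L.
Initial deficit D₀ = C_s − DO₀ = 9.88 − 8.215 = 1.665 mg/L.
t_c = (1/0.5270) ln[(0.733/0.206)(1 − 1.665×0.5270/(0.206×20.79))] = 1.898 × ln(2.829) = 1.973 d.
D_c = (0.206/0.733) × 20.79 × e^(−0.206×1.973) = 0.2810 × 20.79 × 0.6660 = 3.891 mg/L.
Minimum DO = 9.88 − 3.891 = 5.989 mg/L.

t_c ≈ 1.97 d; minimum DO ≈ 5.99 mg/L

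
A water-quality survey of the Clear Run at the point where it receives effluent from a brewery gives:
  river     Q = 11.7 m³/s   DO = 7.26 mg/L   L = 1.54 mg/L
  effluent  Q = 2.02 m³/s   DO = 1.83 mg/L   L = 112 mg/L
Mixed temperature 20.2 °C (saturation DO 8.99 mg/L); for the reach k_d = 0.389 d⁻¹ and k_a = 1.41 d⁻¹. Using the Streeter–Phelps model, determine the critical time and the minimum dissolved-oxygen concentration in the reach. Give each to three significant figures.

Mixed DO = (11.7×7.26 + 2.02×1.83)/(11.7+2.02) = 88.64/13.72 = 6.461 mg/L.
Mixed L₀ = (11.7×1.54 + 2.02×112)/(13.72) = 244.3/13.72 = 17.80 mg/L.
Initial deficit D₀ = C_s − DO₀ = 8.99 − 6.461 = 2.529 mg/L.
t_c = (1/1.021) ln[(1.41/0.389)(1 − 2.529×1.021/(0.389×17.80))] = 0.9794 × ln(2.273) = 0.8042 d.
D_c = (0.389/1.41) × 17.80 × e^(−0.389×0.8042) = 0.2759 × 17.80 × 0.7314 = 3.592 mg/L.
Minimum DO = 8.99 − 3.592 = 5.398 mg/L.

t_c ≈ 0.804 d; minimum DO ≈ 5.40 mg/L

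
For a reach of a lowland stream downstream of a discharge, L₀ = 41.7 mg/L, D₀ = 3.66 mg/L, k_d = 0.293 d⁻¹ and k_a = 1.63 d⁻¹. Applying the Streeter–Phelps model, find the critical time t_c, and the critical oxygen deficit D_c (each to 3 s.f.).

t_c ≈ 0.901 d; D_c ≈ 5.76 mg/L

With k_a/k_d = 5.563 and 1 − D₀(k_a−k_d)/(k_d L₀) = 0.5995,
t_c = ln(5.563 × 0.5995) / (1.63 − 0.293) = ln(3.335) / 1.337 = 1.204/1.337 = 0.9009 d.
L(t_c) = L₀ e^(−k_d t_c) = 41.7 × 0.7680 = 32.03 mg/L, and at the critical point k_a D_c = k_d L, so D_c = (0.293/1.63) × 32.03 = 5.757 mg/L.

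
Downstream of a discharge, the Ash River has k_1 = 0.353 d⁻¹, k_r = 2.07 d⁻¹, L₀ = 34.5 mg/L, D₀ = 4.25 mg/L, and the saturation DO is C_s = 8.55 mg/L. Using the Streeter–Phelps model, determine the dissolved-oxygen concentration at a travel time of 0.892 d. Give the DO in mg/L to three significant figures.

k_1 L₀/(k_r−k_1) = 0.353×34.5/(2.07−0.353) = 12.18/1.717 = 7.093 mg/L.
e^(−k_1 t) = e^(−0.353×0.8920) = 0.7299; e^(−k_r t) = e^(−2.07×0.8920) = 0.1578.
D = 7.093 × (0.7299 − 0.1578) + 4.25 × 0.1578 = 4.058 + 0.6706 = 4.728 mg/L.
DO = C_s − D = 8.55 − 4.728 = 3.822 mg/L.

DO ≈ 3.82 mg/L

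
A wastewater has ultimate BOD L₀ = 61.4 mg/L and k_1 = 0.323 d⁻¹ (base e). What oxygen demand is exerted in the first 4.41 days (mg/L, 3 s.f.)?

y ≈ 46.6 mg/L

y_t = L₀(1 − e^(−k_1 t)) = 61.4 × (1 − e^(−0.323×4.41))
= 61.4 × (1 − 0.2406) = 61.4 × 0.7594 = 46.62 mg/L.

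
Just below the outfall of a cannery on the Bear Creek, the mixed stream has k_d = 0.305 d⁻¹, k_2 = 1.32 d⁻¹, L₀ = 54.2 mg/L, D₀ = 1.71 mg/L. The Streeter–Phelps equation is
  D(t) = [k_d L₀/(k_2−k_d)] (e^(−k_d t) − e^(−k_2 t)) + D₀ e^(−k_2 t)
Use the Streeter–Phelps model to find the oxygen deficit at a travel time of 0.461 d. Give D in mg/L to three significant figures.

k_d L₀/(k_2−k_d) = 0.305×54.2/(1.32−0.305) = 16.53/1.015 = 16.29 mg/L.
e^(−k_d t) = e^(−0.305×0.4610) = 0.8688; e^(−k_2 t) = e^(−1.32×0.4610) = 0.5442.
D = 16.29 × (0.8688 − 0.5442) + 1.71 × 0.5442 = 5.288 + 0.9305 = 6.218 mg/L.

D ≈ 6.22 mg/L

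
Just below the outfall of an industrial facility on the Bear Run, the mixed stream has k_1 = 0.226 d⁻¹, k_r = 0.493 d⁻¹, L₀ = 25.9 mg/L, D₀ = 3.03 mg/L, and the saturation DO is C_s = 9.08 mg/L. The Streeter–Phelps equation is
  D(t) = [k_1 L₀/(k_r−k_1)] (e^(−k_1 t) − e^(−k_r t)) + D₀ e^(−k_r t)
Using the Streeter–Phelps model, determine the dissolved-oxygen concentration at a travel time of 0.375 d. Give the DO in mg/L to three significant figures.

k_1 L₀/(k_r−k_1) = 0.226×25.9/(0.493−0.226) = 5.853/0.2670 = 21.92 mg/L.
e^(−k_1 t) = e^(−0.226×0.3750) = 0.9187; e^(−k_r t) = e^(−0.493×0.3750) = 0.8312.
D = 21.92 × (0.9187 − 0.8312) + 3.03 × 0.8312 = 1.919 + 2.519 = 4.438 mg/L.
DO = C_s − D = 9.08 − 4.438 = 4.642 mg/L.

DO ≈ 4.64 mg/L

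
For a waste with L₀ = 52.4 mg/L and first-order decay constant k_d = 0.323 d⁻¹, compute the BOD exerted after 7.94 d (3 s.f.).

y_t = L₀(1 − e^(−k_d t)) = 52.4 × (1 − e^(−0.323×7.94))
= 52.4 × (1 − 0.07695) = 52.4 × 0.9231 = 48.37 mg/L.

y ≈ 48.4 mg/L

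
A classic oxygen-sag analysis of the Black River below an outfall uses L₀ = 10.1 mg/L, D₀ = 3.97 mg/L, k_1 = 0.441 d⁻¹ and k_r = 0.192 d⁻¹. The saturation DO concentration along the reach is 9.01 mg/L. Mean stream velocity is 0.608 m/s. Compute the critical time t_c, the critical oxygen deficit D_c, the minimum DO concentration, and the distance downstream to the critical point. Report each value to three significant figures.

t_c ≈ 2.53 d; D_c ≈ 7.59 mg/L; min DO ≈ 1.42 mg/L; x_c ≈ 133 km

At the critical point dD/dt = 0, so k_1 L₀ e^(−k_1 t) = k_r D. Substituting D(t) from the Streeter–Phelps equation and solving for t gives
t_c = ln[(k_r/k_1)(1 − D₀(k_r−k_1)/(k_1 L₀))] / (k_r−k_1).
Here k_r−k_1 = -0.2490 d⁻¹ and 1 − D₀(k_r−k_1)/(k_1 L₀) = 1 − 3.97×-0.2490/(0.441×10.1) = 1.222, so
t_c = ln(0.4354 × 1.222) / -0.2490 = -0.6311 / -0.2490 = 2.535 d.
D_c = (k_1/k_r) L₀ e^(−k_1 t_c) = (0.441/0.192) × 10.1 × e^(−0.441×2.535) = 2.297 × 10.1 × 0.3270 = 7.586 mg/L.
Minimum DO = C_s − D_c = 9.01 − 7.586 = 1.424 mg/L.
x_c = v t_c = 0.608 m/s × 2.535 d × 86400 s/d = 133100 m ≈ 133 km.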